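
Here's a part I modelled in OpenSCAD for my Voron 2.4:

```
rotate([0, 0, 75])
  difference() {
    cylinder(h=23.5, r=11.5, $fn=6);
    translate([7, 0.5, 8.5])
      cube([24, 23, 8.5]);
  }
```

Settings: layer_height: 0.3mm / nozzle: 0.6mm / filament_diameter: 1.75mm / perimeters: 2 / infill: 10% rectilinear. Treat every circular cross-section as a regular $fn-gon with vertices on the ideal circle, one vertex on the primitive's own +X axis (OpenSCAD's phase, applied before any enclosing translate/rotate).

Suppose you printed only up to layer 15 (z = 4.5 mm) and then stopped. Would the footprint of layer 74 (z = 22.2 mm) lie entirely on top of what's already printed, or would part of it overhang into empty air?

entirely on top

Compare the two slices. At z = 4.5: the r=11.5 cylinder contributes a regular 6-gon of circumradius 11.5 (area = (6/2)·11.500²·sin(360°/6) = 343.60 mm²); the cube at (7, 0.5) is absent (z outside [8.5, 17]); Taking the first minus the rest: none of the subtracted shapes is present at this height, so the r=11.5 cylinder is unchanged — area = 343.60 mm²; (whole slice rotated 75° about Z — lengths, areas and connectivity unchanged). At z = 22.2: the r=11.5 cylinder gives a regular 6-gon of circumradius 11.5 (constant along its height) (area = (6/2)·11.500²·sin(360°/6) = 343.60 mm²); the cube at (7, 0.5) is not intersected at this z (z outside [8.5, 17]); After the difference (first − rest): none of the subtracted shapes is present at this height, so the r=11.5 cylinder is unchanged — area = 343.60 mm²; (whole slice rotated 75° about Z — lengths, areas and connectivity unchanged). Checking containment: the cross-section at z = 22.2 is a subset of the cross-section at z = 4.5.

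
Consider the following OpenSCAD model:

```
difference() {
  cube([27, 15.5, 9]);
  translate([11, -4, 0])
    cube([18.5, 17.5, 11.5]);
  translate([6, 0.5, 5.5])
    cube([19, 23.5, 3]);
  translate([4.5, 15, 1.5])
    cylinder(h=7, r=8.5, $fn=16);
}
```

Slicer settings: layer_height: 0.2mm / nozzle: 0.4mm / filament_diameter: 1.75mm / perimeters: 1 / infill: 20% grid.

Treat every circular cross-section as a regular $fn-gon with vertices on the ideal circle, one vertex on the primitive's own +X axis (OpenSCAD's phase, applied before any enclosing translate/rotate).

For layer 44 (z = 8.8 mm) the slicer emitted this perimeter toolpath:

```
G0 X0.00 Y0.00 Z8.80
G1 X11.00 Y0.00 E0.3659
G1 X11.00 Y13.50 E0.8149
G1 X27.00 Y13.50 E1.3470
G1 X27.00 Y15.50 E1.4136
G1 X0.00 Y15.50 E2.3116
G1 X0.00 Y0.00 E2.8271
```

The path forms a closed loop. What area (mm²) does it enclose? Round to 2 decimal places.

202.50 mm²

Apply the shoelace formula to the sequence of (X, Y) vertices; enclosed area = 202.50 mm².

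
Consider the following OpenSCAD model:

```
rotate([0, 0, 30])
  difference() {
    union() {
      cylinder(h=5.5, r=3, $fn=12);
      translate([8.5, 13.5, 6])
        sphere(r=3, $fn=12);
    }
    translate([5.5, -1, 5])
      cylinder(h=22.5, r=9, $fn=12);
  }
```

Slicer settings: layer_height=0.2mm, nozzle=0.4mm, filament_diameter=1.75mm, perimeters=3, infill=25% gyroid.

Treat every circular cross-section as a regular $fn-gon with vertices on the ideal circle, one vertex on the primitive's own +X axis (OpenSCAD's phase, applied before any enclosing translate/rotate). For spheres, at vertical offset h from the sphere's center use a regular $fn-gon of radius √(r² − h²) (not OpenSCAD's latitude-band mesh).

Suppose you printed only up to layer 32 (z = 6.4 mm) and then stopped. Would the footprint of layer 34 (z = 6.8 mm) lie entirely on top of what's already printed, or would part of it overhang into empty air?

Compare the two slices. At z = 6.4: the cylinder is absent (z outside [0, 5.5]); the sphere at (8.5, 13.5): section is a regular 12-gon, circumradius = √(r²−h²) = √(3²−0.4²) = 2.973 (area = (12/2)·2.973²·sin(360°/12) = 26.52 mm²); Merging all regions: only the r=3 sphere at (8.5, 13.5) is present, so the union is just that shape — area = 26.52 mm²; the r=9 cylinder at (5.5, -1) contributes a regular 12-gon of circumradius 9 (area = (12/2)·9.000²·sin(360°/12) = 243.00 mm²); Taking the first minus the rest: starting from that combined region (26.52 mm²), the r=9 cylinder at (5.5, -1) misses the remaining region (no effect) — area = 26.52 mm²; (whole slice rotated 30° about Z — lengths, areas and connectivity unchanged). At z = 6.8: the cylinder is not intersected at this z (z outside [0, 5.5]); the sphere at (8.5, 13.5): section is a regular 12-gon, circumradius = √(r²−h²) = √(3²−0.8²) = 2.891 (area = (12/2)·2.891²·sin(360°/12) = 25.08 mm²); Merging all regions: only the r=3 sphere at (8.5, 13.5) is present, so the union is just that shape — area = 25.08 mm²; the cylinder at (5.5, -1): section is a regular 12-gon, circumradius r=9 (area = (12/2)·9.000²·sin(360°/12) = 243.00 mm²); Taking the first minus the rest: starting from the result so far (25.08 mm²), the r=9 cylinder at (5.5, -1) misses the remaining region (no effect) — area = 25.08 mm²; (whole slice rotated 30° about Z — lengths, areas and connectivity unchanged). Checking containment: the cross-section at z = 6.8 is a subset of the cross-section at z = 6.4.

entirely on top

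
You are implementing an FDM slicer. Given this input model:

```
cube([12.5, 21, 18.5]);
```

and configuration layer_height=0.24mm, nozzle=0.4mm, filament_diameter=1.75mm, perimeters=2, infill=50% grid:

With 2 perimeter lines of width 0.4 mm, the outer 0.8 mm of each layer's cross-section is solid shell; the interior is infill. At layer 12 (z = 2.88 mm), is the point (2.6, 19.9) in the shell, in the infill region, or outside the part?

At z = 2.88 mm: the 12.5×21 cube contributes its full rectangle. Overall, the cross-section is a single solid region. The nearest boundary edge runs (12.50, 21.00)→(0.00, 21.00); distance from the point to it = 1.10 mm. The point is inside the cross-section and 1.10 mm from the nearest boundary — more than the 0.8 mm shell width (2 × 0.4), so it's in the infill interior.

infill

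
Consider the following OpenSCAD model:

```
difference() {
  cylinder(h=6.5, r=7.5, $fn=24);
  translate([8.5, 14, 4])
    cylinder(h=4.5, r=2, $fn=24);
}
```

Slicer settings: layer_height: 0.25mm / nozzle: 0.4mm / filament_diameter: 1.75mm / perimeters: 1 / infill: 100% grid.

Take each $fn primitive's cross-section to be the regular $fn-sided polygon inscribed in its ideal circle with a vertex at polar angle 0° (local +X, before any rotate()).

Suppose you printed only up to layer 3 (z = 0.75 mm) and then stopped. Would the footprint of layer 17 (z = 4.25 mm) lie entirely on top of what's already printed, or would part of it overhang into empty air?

Compare the two slices. At z = 0.75: the cylinder: section is a regular 24-gon, circumradius r=7.5 (area = (24/2)·7.500²·sin(360°/24) = 174.70 mm²); the cylinder at (8.5, 14) does not reach this height (z outside [4, 8.5]); Subtracting the remaining from the first: none of the subtracted shapes is present at this height, so the r=7.5 cylinder is unchanged — area = 174.70 mm². At z = 4.25: the r=7.5 cylinder gives a regular 24-gon of circumradius 7.5 (constant along its height) (area = (24/2)·7.500²·sin(360°/24) = 174.70 mm²); the cylinder at (8.5, 14): section is a regular 24-gon, circumradius r=2 (area = (24/2)·2.000²·sin(360°/24) = 12.42 mm²); After the difference (first − rest): starting from the r=7.5 cylinder (174.70 mm²), the r=2 cylinder at (8.5, 14) misses the remaining region (no effect) — area = 174.70 mm². Checking containment: the cross-section at z = 4.25 is a subset of the cross-section at z = 0.75.

entirely on top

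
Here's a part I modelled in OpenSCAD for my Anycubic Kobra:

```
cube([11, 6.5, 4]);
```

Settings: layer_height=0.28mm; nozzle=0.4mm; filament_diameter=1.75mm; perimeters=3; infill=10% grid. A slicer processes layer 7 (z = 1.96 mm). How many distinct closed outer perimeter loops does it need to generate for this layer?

1

At z = 1.96 mm: the cube is present — its section is the full 11×6.5 rectangle. The result has 1 disconnected region.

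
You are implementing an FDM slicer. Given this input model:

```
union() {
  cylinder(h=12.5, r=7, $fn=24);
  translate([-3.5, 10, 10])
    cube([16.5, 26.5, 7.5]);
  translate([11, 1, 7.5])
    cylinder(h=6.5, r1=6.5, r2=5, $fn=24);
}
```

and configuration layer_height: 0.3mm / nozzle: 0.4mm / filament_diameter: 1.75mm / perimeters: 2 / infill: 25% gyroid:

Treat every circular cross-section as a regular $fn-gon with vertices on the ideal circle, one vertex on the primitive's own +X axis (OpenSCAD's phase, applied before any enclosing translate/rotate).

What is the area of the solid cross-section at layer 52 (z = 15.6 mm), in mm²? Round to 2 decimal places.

437.25 mm²

At z = 15.6 mm: the cylinder is absent (z outside [0, 12.5]); the cube at (-3.5, 10) is present — its section is the full 16.5×26.5 rectangle (area 437.25 mm²); the cone at (11, 1) does not reach this height (z outside [7.5, 14]); Combining (union): only the 16.5×26.5 cube at (-3.5, 10) is present, so the union is just that shape — area = 437.25 mm². Overall, the cross-section is a single solid region. Net area = 437.25 mm².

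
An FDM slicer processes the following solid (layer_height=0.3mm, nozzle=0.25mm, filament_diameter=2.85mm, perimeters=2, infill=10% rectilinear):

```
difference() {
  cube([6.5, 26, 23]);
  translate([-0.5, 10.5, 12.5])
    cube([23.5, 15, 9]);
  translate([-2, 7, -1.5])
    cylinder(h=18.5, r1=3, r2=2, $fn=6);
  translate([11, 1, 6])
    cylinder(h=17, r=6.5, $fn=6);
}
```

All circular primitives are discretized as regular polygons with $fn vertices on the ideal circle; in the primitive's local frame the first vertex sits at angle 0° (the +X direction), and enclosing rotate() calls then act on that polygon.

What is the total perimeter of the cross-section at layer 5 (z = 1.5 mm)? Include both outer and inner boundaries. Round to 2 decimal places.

65.45 mm

At z = 1.5 mm: the 6.5×26 cube contributes its full rectangle (perimeter 65.00 mm); the cube at (-0.5, 10.5) is not intersected at this z (z outside [12.5, 21.5]); the cone at (-2, 7) (r1=3→r2=2) has section circumradius 2.838 here — a regular 6-gon (perimeter = 2·6·2.838·sin(180°/6) = 17.03 mm); the cylinder at (11, 1) is absent (z outside [6, 23]); Subtracting the remaining from the first: starting from the 6.5×26 cube, the cone at (-2, 7) partially overlaps it — only the 1.22 mm² overlap (of its 20.92 mm²) is removed, clipping the outline — boundary = 65.45 mm. Overall, the cross-section is a single solid region. Total boundary length (outer) = 65.45 mm.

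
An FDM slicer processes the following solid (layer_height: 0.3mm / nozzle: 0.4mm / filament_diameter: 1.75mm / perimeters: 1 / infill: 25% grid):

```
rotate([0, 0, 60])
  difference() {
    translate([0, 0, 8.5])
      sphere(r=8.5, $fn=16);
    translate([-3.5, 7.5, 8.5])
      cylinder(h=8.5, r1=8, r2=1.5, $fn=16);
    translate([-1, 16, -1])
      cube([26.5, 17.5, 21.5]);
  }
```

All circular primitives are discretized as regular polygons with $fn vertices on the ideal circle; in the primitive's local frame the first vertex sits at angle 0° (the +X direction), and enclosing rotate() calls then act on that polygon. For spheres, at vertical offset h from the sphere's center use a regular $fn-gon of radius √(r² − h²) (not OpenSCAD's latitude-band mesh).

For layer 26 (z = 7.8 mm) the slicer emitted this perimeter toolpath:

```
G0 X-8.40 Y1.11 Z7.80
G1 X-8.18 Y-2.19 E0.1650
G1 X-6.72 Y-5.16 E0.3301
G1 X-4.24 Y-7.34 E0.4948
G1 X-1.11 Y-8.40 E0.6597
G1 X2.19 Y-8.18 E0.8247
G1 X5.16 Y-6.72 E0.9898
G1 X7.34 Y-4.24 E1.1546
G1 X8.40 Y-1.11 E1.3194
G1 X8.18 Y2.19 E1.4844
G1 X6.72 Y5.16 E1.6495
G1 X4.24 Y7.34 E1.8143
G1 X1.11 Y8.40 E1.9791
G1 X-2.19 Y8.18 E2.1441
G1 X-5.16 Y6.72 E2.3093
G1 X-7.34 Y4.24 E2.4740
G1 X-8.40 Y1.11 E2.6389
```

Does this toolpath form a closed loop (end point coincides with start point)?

Start point (G0): (-8.40, 1.11). End point (last G1): the path returns to the start — closed.

yes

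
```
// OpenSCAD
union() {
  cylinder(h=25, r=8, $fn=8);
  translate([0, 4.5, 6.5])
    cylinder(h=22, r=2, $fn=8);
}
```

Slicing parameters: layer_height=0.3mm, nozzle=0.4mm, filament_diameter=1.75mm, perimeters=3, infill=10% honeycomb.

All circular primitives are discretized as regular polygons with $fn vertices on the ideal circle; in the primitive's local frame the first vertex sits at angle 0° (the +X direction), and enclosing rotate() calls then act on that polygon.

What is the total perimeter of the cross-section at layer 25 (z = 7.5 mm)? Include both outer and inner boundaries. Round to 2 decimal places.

At z = 7.5 mm: the r=8 cylinder gives a regular 8-gon of circumradius 8 (constant along its height) (perimeter = 2·8·8.000·sin(180°/8) = 48.98 mm); the cylinder at (0, 4.5): section is a regular 8-gon, circumradius r=2 (perimeter = 2·8·2.000·sin(180°/8) = 12.25 mm); Combining (union): the r=2 cylinder at (0, 4.5) lies entirely inside the r=8 cylinder, so the union is just the r=8 cylinder — boundary = 48.98 mm. Overall, the cross-section is a single solid region. Total boundary length (outer) = 48.98 mm.

48.98 mm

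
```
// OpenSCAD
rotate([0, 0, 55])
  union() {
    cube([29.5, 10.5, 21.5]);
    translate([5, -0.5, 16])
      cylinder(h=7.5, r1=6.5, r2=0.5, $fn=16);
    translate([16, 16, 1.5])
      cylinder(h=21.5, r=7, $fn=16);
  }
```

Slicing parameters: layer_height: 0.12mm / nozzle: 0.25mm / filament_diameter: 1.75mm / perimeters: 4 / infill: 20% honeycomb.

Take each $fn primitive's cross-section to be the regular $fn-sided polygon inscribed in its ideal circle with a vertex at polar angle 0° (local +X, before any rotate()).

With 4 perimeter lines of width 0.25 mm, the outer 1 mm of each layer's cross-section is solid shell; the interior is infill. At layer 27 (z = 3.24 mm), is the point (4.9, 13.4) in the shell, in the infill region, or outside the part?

infill

At z = 3.24 mm: the cube (footprint 29.5×10.5) is included at this height; the cone at (5, -0.5) is absent (z outside [16, 23.5]); the cylinder at (16, 16): section is a regular 16-gon, circumradius r=7; Combining (union): the regions partially overlap (shared area 8.01 mm²), so overlapping operands fuse into one piece — 1 connected region; (whole slice rotated 55° about Z — lengths, areas and connectivity unchanged). Overall, the cross-section is a single solid region. Undo the 55° rotation: the query point maps to (13.787, 3.672) in the un-rotated model frame. The nearest boundary edge runs (29.50, 0.00)→(0.00, 0.00); distance from the point to it = 3.67 mm. The point is inside the cross-section and 3.67 mm from the nearest boundary — more than the 1 mm shell width (4 × 0.25), so it's in the infill interior.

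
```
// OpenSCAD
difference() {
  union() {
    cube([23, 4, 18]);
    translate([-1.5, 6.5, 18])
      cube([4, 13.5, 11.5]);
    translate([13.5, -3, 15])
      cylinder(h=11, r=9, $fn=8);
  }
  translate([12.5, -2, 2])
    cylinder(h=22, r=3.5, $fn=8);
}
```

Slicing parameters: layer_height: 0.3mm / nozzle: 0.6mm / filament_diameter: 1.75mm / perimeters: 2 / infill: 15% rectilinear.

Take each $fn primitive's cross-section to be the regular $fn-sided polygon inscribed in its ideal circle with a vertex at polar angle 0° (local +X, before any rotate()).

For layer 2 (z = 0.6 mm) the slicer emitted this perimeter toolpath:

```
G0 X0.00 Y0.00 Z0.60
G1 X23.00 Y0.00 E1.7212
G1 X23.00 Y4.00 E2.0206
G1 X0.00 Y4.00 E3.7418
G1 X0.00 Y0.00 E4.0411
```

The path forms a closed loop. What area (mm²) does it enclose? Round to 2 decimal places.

Apply the shoelace formula to the sequence of (X, Y) vertices; enclosed area = 92.00 mm².

92.00 mm²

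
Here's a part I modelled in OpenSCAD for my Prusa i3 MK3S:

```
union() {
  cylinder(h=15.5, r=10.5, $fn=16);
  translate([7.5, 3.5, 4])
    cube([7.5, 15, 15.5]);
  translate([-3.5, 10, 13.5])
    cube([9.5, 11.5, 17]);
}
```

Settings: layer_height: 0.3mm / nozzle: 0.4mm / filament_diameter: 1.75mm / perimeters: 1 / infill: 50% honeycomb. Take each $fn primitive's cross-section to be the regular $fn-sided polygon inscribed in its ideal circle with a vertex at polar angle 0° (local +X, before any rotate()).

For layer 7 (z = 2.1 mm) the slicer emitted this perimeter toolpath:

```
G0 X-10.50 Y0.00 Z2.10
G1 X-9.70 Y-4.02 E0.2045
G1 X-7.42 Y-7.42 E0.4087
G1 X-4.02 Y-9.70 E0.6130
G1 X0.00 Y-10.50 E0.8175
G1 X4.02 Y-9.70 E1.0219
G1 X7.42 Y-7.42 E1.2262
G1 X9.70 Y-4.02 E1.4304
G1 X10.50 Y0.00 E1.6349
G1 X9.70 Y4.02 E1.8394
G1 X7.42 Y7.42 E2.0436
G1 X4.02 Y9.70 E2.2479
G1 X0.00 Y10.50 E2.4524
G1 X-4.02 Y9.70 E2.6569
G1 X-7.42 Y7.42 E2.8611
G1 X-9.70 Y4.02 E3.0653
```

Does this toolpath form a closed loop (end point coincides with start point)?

Start point (G0): (-10.50, 0.00). End point (last G1): the path does not return to the start — open.

no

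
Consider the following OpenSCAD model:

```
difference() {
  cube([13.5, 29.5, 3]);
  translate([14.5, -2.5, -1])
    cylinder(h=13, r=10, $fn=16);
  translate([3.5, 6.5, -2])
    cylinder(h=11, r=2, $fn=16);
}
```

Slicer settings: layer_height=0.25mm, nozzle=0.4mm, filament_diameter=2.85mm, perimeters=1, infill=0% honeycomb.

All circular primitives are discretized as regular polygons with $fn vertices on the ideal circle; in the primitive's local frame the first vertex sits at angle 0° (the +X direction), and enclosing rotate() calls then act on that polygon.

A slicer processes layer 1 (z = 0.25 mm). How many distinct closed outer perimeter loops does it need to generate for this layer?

1

At z = 0.25 mm: the cube is present — its section is the full 13.5×29.5 rectangle; the r=10 cylinder at (14.5, -2.5) contributes a regular 16-gon of circumradius 10; the r=2 cylinder at (3.5, 6.5) gives a regular 16-gon of circumradius 2 (constant along its height); After the difference (first − rest): starting from the 13.5×29.5 cube, the r=10 cylinder at (14.5, -2.5) partially overlaps it — only the 44.76 mm² overlap (of its 306.15 mm²) is removed, clipping the outline; the r=2 cylinder at (3.5, 6.5) lies wholly inside it (removes its full 12.25 mm² and its 12.49 mm outline becomes a hole wall) — 1 connected region with 1 hole. The result has 1 disconnected region.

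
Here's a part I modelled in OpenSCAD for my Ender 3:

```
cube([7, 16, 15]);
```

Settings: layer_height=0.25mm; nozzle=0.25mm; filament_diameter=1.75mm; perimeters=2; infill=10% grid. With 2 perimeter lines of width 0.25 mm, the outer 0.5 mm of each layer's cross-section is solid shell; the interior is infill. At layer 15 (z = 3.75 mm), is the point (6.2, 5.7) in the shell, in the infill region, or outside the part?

infill

At z = 3.75 mm: the cube (footprint 7×16) is included at this height. Overall, the cross-section is a single solid region. The nearest boundary edge runs (7.00, 0.00)→(7.00, 16.00); distance from the point to it = 0.80 mm. The point is inside the cross-section and 0.80 mm from the nearest boundary — more than the 0.5 mm shell width (2 × 0.25), so it's in the infill interior.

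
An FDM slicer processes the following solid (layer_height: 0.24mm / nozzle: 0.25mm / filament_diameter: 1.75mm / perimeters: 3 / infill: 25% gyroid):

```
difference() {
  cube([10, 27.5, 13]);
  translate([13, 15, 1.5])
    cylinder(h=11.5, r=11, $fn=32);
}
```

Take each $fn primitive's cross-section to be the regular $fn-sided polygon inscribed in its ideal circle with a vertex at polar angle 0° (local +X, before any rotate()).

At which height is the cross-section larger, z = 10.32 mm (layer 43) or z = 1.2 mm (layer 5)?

layer 5 (z = 1.2 mm)

Layer 43 (z = 10.32): the 10×27.5 cube contributes its full rectangle (area 275.00 mm²); the r=11 cylinder at (13, 15) gives a regular 32-gon of circumradius 11 (constant along its height) (area = (32/2)·11.000²·sin(360°/32) = 377.69 mm²); After the difference (first − rest): starting from the 10×27.5 cube (275.00 mm²), the r=11 cylinder at (13, 15) partially overlaps it — only the 123.88 mm² overlap (of its 377.69 mm²) is removed, clipping the outline — area = 151.12 mm². So its area = 151.12 mm². Layer 5 (z = 1.2): the cube (footprint 10×27.5) is included at this height (area 275.00 mm²); the cylinder at (13, 15) is not intersected at this z (z outside [1.5, 13]); After the difference (first − rest): none of the subtracted shapes is present at this height, so the 10×27.5 cube is unchanged — area = 275.00 mm². So its area = 275.00 mm². Layer 5 is larger (275.00 vs 151.12 mm²).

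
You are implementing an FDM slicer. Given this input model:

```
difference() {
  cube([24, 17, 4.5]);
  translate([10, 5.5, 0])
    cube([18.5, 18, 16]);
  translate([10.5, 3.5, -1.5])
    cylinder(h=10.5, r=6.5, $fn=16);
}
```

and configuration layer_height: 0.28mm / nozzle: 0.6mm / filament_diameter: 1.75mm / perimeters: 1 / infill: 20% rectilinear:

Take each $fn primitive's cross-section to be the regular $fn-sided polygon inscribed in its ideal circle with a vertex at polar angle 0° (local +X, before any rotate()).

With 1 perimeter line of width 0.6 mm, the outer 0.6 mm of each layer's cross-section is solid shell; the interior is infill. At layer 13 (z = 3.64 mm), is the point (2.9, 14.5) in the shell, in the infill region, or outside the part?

infill

At z = 3.64 mm: the cube is present — its section is the full 24×17 rectangle; the cube at (10, 5.5) is present — its section is the full 18.5×18 rectangle; the r=6.5 cylinder at (10.5, 3.5) gives a regular 16-gon of circumradius 6.5 (constant along its height); Taking the first minus the rest: starting from the 24×17 cube, the 18.5×18 cube at (10, 5.5) partially overlaps it — only the 161.00 mm² overlap (of its 333.00 mm²) is removed, clipping the outline; the r=6.5 cylinder at (10.5, 3.5) partially overlaps it — only the 85.30 mm² overlap (of its 129.35 mm²) is removed, clipping the outline — 2 connected regions. Overall, the cross-section has 2 separate islands. The nearest boundary edge runs (0.00, 17.00)→(10.00, 17.00); distance from the point to it = 2.50 mm. (Shell/infill is judged within the island containing the point — the largest one.) The point is inside the cross-section and 2.50 mm from the nearest boundary — more than the 0.6 mm shell width (1 × 0.6), so it's in the infill interior.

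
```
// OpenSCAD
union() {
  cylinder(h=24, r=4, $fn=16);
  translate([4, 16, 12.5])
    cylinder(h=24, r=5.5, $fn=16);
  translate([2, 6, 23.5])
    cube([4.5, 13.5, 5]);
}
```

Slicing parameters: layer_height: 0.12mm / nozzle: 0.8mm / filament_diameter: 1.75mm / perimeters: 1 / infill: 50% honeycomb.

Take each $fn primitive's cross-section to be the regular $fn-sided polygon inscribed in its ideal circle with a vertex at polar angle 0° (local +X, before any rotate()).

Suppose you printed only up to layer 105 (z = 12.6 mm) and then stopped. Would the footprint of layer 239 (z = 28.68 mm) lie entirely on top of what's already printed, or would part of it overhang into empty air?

Compare the two slices. At z = 12.6: the cylinder: section is a regular 16-gon, circumradius r=4 (area = (16/2)·4.000²·sin(360°/16) = 48.98 mm²); the r=5.5 cylinder at (4, 16) gives a regular 16-gon of circumradius 5.5 (constant along its height) (area = (16/2)·5.500²·sin(360°/16) = 92.61 mm²); the cube at (2, 6) is not intersected at this z (z outside [23.5, 28.5]); Combining (union): the 2 present regions are separate (no shared area or edge), so areas and boundary lengths simply add and each stays a separate island — area = 141.59 mm². At z = 28.68: the cylinder is absent (z outside [0, 24]); the cylinder at (4, 16): section is a regular 16-gon, circumradius r=5.5 (area = (16/2)·5.500²·sin(360°/16) = 92.61 mm²); the cube at (2, 6) is absent (z outside [23.5, 28.5]); Combining (union): only the r=5.5 cylinder at (4, 16) is present, so the union is just that shape — area = 92.61 mm². Checking containment: the cross-section at z = 28.68 is a subset of the cross-section at z = 12.6.

entirely on top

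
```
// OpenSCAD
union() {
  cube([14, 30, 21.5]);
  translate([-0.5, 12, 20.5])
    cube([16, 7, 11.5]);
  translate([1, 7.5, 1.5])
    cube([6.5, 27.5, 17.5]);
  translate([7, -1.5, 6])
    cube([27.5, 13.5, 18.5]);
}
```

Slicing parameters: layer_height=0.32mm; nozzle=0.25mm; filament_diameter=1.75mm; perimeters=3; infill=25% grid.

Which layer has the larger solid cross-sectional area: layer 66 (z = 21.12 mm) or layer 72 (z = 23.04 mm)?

layer 66 (z = 21.12 mm)

Layer 66 (z = 21.12): the cube is present — its section is the full 14×30 rectangle (area 420.00 mm²); the 16×7 cube at (-0.5, 12) contributes its full rectangle (area 112.00 mm²); the cube at (1, 7.5) is not intersected at this z (z outside [1.5, 19]); the cube at (7, -1.5) (footprint 27.5×13.5) is included at this height (area 371.25 mm²); Combining (union): the regions partially overlap — summed areas 903.25 mm² minus the doubly-counted overlap 182.00 mm² gives 721.25 mm² — area = 721.25 mm². So its area = 721.25 mm². Layer 72 (z = 23.04): the cube does not reach this height (z outside [0, 21.5]); the cube at (-0.5, 12) is present — its section is the full 16×7 rectangle (area 112.00 mm²); the cube at (1, 7.5) does not reach this height (z outside [1.5, 19]); the cube at (7, -1.5) is present — its section is the full 27.5×13.5 rectangle (area 371.25 mm²); Merging all regions: the 2 present regions share edge segments without overlapping in area, so areas simply add but the touching pieces fuse into one outline (the shared edge portions become interior and drop out of the boundary) — area = 483.25 mm². So its area = 483.25 mm². Layer 66 is larger (721.25 vs 483.25 mm²).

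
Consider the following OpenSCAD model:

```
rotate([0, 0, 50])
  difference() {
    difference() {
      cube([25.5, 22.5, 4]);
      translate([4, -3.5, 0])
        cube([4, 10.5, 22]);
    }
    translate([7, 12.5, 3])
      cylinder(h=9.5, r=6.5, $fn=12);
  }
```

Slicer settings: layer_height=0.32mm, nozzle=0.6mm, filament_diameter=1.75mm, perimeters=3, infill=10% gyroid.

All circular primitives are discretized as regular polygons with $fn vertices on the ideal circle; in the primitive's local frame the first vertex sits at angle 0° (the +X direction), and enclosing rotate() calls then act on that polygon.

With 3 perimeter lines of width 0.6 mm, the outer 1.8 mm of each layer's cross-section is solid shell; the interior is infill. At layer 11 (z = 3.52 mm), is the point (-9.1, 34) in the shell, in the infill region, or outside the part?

At z = 3.52 mm: the cube is present — its section is the full 25.5×22.5 rectangle; the 4×10.5 cube at (4, -3.5) contributes its full rectangle; Subtracting the remaining from the first: starting from the 25.5×22.5 cube, the 4×10.5 cube at (4, -3.5) partially overlaps it — only the 28.00 mm² overlap (of its 42.00 mm²) is removed, clipping the outline — 1 connected region; the cylinder at (7, 12.5): section is a regular 12-gon, circumradius r=6.5; Taking the first minus the rest: starting from the result so far, the r=6.5 cylinder at (7, 12.5) partially overlaps it — only the 124.09 mm² overlap (of its 126.75 mm²) is removed, clipping the outline — 1 connected region; (rotated 50° about Z; rotation is an isometry so areas/perimeters/island counts are preserved). Overall, the cross-section is a single solid region. Undo the 50° rotation: the query point maps to (20.196, 28.826) in the un-rotated model frame. The nearest boundary edge runs (0.00, 22.50)→(25.50, 22.50); distance from the point to it = 6.33 mm. The point is not inside any of the regions above, so it lies outside the cross-section (6.33 mm from the nearest boundary).

outside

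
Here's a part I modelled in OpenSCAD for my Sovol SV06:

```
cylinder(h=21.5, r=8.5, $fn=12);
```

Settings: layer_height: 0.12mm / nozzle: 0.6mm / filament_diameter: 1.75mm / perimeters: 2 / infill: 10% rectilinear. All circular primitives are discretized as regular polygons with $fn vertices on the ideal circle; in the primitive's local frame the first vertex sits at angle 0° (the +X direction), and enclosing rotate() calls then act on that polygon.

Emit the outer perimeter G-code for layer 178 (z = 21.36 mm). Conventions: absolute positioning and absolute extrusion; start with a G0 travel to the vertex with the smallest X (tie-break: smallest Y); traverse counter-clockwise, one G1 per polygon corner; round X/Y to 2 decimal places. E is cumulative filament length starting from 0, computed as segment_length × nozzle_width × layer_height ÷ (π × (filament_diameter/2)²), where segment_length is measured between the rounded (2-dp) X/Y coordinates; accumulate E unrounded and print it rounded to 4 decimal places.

G0 X-8.50 Y0.00 Z21.36
G1 X-7.36 Y-4.25 E0.1317
G1 X-4.25 Y-7.36 E0.2634
G1 X0.00 Y-8.50 E0.3951
G1 X4.25 Y-7.36 E0.5268
G1 X7.36 Y-4.25 E0.6585
G1 X8.50 Y0.00 E0.7902
G1 X7.36 Y4.25 E0.9219
G1 X4.25 Y7.36 E1.0536
G1 X0.00 Y8.50 E1.1853
G1 X-4.25 Y7.36 E1.3170
G1 X-7.36 Y4.25 E1.4486
G1 X-8.50 Y0.00 E1.5804

At z = 21.36 mm: the r=8.5 cylinder contributes a regular 12-gon of circumradius 8.5. The outline is a single polygon with 12 vertices. Extrusion per mm of travel: 0.6 × 0.12 / (π × 0.875²) = 0.029934. Accumulating E over each segment gives final E = 1.5804.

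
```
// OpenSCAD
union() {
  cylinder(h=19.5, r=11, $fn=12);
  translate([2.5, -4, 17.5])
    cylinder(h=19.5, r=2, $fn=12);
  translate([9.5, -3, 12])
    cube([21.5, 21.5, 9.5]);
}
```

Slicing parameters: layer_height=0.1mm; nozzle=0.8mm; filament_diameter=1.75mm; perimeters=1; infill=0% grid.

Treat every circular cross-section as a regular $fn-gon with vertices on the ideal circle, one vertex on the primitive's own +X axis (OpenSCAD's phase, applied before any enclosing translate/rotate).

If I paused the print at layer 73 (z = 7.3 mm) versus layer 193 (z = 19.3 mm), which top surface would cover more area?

layer 193 (z = 19.3 mm)

Layer 73 (z = 7.3): the r=11 cylinder contributes a regular 12-gon of circumradius 11 (area = (12/2)·11.000²·sin(360°/12) = 363.00 mm²); the cylinder at (2.5, -4) does not reach this height (z outside [17.5, 37]); the cube at (9.5, -3) is not intersected at this z (z outside [12, 21.5]); Merging all regions: only the r=11 cylinder is present, so the union is just that shape — area = 363.00 mm². So its area = 363.00 mm². Layer 193 (z = 19.3): the r=11 cylinder gives a regular 12-gon of circumradius 11 (constant along its height) (area = (12/2)·11.000²·sin(360°/12) = 363.00 mm²); the r=2 cylinder at (2.5, -4) contributes a regular 12-gon of circumradius 2 (area = (12/2)·2.000²·sin(360°/12) = 12.00 mm²); the 21.5×21.5 cube at (9.5, -3) contributes its full rectangle (area 462.25 mm²); Merging all regions: the regions partially overlap — summed areas 837.25 mm² minus the doubly-counted overlap 19.49 mm² gives 817.76 mm² — area = 817.76 mm². So its area = 817.76 mm². Layer 193 is larger (817.76 vs 363.00 mm²).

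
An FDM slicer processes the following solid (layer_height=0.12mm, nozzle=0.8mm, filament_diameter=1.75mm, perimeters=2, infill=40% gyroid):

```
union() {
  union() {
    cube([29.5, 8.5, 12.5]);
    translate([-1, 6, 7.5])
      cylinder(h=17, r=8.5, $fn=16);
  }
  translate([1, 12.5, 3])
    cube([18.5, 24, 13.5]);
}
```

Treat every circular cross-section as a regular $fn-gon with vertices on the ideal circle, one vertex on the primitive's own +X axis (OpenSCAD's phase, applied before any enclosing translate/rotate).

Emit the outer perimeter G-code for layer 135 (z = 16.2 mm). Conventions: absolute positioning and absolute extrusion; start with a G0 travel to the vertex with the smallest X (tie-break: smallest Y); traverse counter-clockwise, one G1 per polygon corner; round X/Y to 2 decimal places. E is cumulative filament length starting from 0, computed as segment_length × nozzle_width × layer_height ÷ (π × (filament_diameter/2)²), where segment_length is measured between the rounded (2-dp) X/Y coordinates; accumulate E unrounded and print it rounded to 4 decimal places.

G0 X-9.50 Y6.00 Z16.20
G1 X-8.85 Y2.75 E0.1323
G1 X-7.01 Y-0.01 E0.2647
G1 X-4.25 Y-1.85 E0.3971
G1 X-1.00 Y-2.50 E0.5294
G1 X2.25 Y-1.85 E0.6616
G1 X5.01 Y-0.01 E0.7940
G1 X6.85 Y2.75 E0.9264
G1 X7.50 Y6.00 E1.0587
G1 X6.85 Y9.25 E1.1910
G1 X5.01 Y12.01 E1.3234
G1 X4.28 Y12.50 E1.3585
G1 X19.50 Y12.50 E1.9659
G1 X19.50 Y36.50 E2.9238
G1 X1.00 Y36.50 E3.6622
G1 X1.00 Y14.10 E4.5562
G1 X-1.00 Y14.50 E4.6376
G1 X-4.25 Y13.85 E4.7699
G1 X-7.01 Y12.01 E4.9023
G1 X-8.85 Y9.25 E5.0347
G1 X-9.50 Y6.00 E5.1670

At z = 16.2 mm: the cube does not reach this height (z outside [0, 12.5]); the r=8.5 cylinder at (-1, 6) contributes a regular 16-gon of circumradius 8.5; Taking the union: only the r=8.5 cylinder at (-1, 6) is present, so the union is just that shape — 1 connected region; the cube at (1, 12.5) is present — its section is the full 18.5×24 rectangle; Merging all regions: the regions partially overlap (shared area 3.22 mm²), so overlapping operands fuse into one piece — 1 connected region. The outline is a single polygon with 20 vertices. Extrusion per mm of travel: 0.8 × 0.12 / (π × 0.875²) = 0.039912. Accumulating E over each segment gives final E = 5.1670.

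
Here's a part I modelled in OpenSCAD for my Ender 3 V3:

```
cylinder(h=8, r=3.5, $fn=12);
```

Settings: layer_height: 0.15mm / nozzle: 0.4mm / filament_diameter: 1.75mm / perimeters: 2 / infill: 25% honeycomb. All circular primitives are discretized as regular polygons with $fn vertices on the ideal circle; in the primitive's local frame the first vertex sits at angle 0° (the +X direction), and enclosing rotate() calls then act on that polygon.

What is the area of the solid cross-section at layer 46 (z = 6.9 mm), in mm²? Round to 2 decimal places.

36.75 mm²

At z = 6.9 mm: the r=3.5 cylinder contributes a regular 12-gon of circumradius 3.5 (area = (12/2)·3.500²·sin(360°/12) = 36.75 mm²). Overall, the cross-section is a single solid region. Net area = 36.75 mm².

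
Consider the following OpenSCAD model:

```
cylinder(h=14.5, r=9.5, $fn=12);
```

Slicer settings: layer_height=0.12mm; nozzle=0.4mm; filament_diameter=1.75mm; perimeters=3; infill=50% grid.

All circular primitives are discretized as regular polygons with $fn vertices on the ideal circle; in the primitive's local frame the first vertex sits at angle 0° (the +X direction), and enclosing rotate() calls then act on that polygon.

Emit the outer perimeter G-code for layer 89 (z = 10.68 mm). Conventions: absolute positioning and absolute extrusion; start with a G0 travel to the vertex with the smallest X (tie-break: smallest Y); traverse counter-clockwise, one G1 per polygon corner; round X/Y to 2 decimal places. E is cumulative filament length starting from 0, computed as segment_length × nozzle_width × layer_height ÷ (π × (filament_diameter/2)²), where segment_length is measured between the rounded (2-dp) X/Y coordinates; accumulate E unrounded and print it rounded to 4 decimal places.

At z = 10.68 mm: the r=9.5 cylinder gives a regular 12-gon of circumradius 9.5 (constant along its height). The outline is a single polygon with 12 vertices. Extrusion per mm of travel: 0.4 × 0.12 / (π × 0.875²) = 0.019956. Accumulating E over each segment gives final E = 1.1778.

G0 X-9.50 Y0.00 Z10.68
G1 X-8.23 Y-4.75 E0.0981
G1 X-4.75 Y-8.23 E0.1963
G1 X0.00 Y-9.50 E0.2945
G1 X4.75 Y-8.23 E0.3926
G1 X8.23 Y-4.75 E0.4908
G1 X9.50 Y0.00 E0.5889
G1 X8.23 Y4.75 E0.6870
G1 X4.75 Y8.23 E0.7852
G1 X0.00 Y9.50 E0.8834
G1 X-4.75 Y8.23 E0.9815
G1 X-8.23 Y4.75 E1.0797
G1 X-9.50 Y0.00 E1.1778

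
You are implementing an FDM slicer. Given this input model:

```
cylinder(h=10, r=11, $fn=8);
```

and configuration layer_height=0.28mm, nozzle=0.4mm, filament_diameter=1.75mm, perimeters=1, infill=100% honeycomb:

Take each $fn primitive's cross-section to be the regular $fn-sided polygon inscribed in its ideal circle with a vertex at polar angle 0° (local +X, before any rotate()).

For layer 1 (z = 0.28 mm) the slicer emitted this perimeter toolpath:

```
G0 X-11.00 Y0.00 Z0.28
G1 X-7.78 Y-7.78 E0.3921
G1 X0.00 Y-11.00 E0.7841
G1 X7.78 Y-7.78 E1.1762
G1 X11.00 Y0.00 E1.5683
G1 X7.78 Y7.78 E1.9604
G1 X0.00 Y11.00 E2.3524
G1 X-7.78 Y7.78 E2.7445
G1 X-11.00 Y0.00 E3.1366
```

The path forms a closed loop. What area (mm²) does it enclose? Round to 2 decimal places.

Apply the shoelace formula to the sequence of (X, Y) vertices; enclosed area = 342.32 mm².

342.32 mm²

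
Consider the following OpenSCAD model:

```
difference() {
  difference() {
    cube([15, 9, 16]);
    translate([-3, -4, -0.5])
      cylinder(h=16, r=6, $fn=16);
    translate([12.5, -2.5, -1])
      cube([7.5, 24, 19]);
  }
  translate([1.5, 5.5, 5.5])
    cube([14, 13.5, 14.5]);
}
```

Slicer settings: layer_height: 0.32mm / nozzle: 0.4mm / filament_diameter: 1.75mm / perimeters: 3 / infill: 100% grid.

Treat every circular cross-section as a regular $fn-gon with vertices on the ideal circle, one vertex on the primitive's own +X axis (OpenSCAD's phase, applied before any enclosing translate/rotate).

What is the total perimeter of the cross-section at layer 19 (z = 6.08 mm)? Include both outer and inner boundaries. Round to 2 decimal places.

At z = 6.08 mm: the 15×9 cube contributes its full rectangle (perimeter 48.00 mm); the r=6 cylinder at (-3, -4) gives a regular 16-gon of circumradius 6 (constant along its height) (perimeter = 2·16·6.000·sin(180°/16) = 37.46 mm); the 7.5×24 cube at (12.5, -2.5) contributes its full rectangle (perimeter 63.00 mm); After the difference (first − rest): starting from the 15×9 cube, the r=6 cylinder at (-3, -4) partially overlaps it — only the 0.84 mm² overlap (of its 110.21 mm²) is removed, clipping the outline; the 7.5×24 cube at (12.5, -2.5) partially overlaps it — only the 22.50 mm² overlap (of its 180.00 mm²) is removed, clipping the outline — boundary = 42.31 mm; the cube at (1.5, 5.5) is present — its section is the full 14×13.5 rectangle (perimeter 55.00 mm); Subtracting the remaining from the first: starting from that combined region, the 14×13.5 cube at (1.5, 5.5) partially overlaps it — only the 38.50 mm² overlap (of its 189.00 mm²) is removed, clipping the outline — boundary = 42.31 mm. Overall, the cross-section is a single solid region. Total boundary length (outer) = 42.31 mm.

42.31 mm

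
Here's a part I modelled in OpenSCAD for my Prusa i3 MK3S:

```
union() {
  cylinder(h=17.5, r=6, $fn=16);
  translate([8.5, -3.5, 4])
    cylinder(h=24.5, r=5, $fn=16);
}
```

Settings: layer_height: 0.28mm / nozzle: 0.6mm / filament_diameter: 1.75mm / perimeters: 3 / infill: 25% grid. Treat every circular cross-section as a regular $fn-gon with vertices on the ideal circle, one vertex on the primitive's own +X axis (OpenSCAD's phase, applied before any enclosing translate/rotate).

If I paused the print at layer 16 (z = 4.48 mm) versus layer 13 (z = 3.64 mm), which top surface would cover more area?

Layer 16 (z = 4.48): the cylinder: section is a regular 16-gon, circumradius r=6 (area = (16/2)·6.000²·sin(360°/16) = 110.21 mm²); the r=5 cylinder at (8.5, -3.5) contributes a regular 16-gon of circumradius 5 (area = (16/2)·5.000²·sin(360°/16) = 76.54 mm²); Combining (union): the regions partially overlap — summed areas 186.75 mm² minus the doubly-counted overlap 6.52 mm² gives 180.23 mm² — area = 180.23 mm². So its area = 180.23 mm². Layer 13 (z = 3.64): the r=6 cylinder gives a regular 16-gon of circumradius 6 (constant along its height) (area = (16/2)·6.000²·sin(360°/16) = 110.21 mm²); the cylinder at (8.5, -3.5) is absent (z outside [4, 28.5]); Merging all regions: only the r=6 cylinder is present, so the union is just that shape — area = 110.21 mm². So its area = 110.21 mm². Layer 16 is larger (180.23 vs 110.21 mm²).

layer 16 (z = 4.48 mm)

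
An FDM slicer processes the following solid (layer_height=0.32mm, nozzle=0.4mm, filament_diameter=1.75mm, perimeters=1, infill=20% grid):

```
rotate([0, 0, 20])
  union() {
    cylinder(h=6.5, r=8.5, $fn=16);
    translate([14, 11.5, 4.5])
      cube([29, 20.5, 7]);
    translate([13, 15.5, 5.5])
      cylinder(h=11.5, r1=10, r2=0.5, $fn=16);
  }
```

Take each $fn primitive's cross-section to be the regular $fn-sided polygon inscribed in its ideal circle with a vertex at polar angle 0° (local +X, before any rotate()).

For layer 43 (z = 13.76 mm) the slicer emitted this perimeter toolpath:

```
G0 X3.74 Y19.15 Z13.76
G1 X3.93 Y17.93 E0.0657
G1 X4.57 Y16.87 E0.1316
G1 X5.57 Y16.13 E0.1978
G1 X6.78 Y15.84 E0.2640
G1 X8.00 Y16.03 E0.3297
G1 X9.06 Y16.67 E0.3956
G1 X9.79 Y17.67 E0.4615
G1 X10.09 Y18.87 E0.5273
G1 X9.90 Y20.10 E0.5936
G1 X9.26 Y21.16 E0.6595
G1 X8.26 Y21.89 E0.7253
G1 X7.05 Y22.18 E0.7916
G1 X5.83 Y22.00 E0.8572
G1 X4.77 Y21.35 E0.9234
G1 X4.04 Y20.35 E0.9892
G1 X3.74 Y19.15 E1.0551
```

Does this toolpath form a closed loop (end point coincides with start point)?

yes

Start point (G0): (3.74, 19.15). End point (last G1): the path returns to the start — closed.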